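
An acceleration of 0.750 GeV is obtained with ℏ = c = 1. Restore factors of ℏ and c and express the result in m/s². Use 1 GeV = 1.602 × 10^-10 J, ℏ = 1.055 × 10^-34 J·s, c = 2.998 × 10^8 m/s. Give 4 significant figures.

3.414 × 10^32 m/s²

Acceleration is [L]/[T]² = c·[E]/ℏ.
1 GeV → c/ℏ × (1 GeV in J) = 4.552 × 10^32 m/s².
Result: 0.750 × 4.552 × 10^32 = 3.414 × 10^32 m/s².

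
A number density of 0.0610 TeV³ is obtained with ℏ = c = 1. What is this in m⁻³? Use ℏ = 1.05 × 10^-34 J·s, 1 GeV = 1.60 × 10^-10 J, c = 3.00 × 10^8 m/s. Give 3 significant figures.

Number density is [L]⁻³ = [E]³/(ℏc)³.
1 GeV³ → 1/(ℏc)³ × (1 GeV in J)³ = 1.31 × 10^47 m⁻³.
Convert the energy scale: 0.0610 TeV³ = 6.10 × 10^7 GeV³.
Result: 6.10 × 10^7 × 1.31 × 10^47 = 7.99 × 10^54 m⁻³.

7.99 × 10^54 m⁻³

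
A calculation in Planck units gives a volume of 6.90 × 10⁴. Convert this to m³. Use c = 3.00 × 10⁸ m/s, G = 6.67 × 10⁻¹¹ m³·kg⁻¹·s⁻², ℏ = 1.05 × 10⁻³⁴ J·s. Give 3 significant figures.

One Planck volume: V_P = (ℏG/c³)^(3/2) = 4.18 × 10⁻¹⁰⁵ m³.
6.90 × 10⁴ × 4.18 × 10⁻¹⁰⁵ m³ = 2.88 × 10⁻¹⁰⁰ m³

2.88 × 10⁻¹⁰⁰ m³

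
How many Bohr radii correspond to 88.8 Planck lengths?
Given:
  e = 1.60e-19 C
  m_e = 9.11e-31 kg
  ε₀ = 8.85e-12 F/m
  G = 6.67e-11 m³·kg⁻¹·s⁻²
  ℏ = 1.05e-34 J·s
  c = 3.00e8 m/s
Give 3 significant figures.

2.72e-23

Planck length: ℓ_P = √(ℏG/c³) = 1.61e-35 m
Bohr radius: a₀ = 4πε₀ℏ²/(m_e e²) = 5.26e-11 m
88.8 × 1.61e-35 / 5.26e-11 = 2.72e-23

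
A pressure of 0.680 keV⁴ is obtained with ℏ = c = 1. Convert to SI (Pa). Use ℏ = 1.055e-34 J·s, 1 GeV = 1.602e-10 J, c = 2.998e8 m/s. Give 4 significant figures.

1.415e13 Pa

Pressure is [E]/[L]³ = [E]⁴/(ℏc)³.
1 GeV⁴ → 1/(ℏc)³ × (1 GeV in J)⁴ = 2.082e37 Pa.
Convert the energy scale: 0.680 keV⁴ = 6.80e-25 GeV⁴.
Result: 6.80e-25 × 2.082e37 = 1.415e13 Pa.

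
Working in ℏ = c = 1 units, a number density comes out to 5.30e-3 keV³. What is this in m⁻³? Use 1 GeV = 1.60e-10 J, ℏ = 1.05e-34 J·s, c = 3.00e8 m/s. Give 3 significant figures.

Number density is [L]⁻³ = [E]³/(ℏc)³.
1 GeV³ → 1/(ℏc)³ × (1 GeV in J)³ = 1.31e47 m⁻³.
Convert the energy scale: 5.30e-3 keV³ = 5.30e-21 GeV³.
Result: 5.30e-21 × 1.31e47 = 6.95e26 m⁻³.

6.95e26 m⁻³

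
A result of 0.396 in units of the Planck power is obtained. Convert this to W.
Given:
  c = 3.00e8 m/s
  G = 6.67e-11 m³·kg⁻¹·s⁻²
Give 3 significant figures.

One Planck power: P_P = c⁵/G = 3.64e52 W.
0.396 × 3.64e52 W = 1.44e52 W

1.44e52 W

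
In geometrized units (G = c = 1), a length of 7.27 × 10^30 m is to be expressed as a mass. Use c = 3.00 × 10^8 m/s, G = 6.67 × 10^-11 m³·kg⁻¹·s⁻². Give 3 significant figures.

9.81 × 10^57 kg

Length → mass via c²/G.
7.27 × 10^30 m × (c²/G) = 9.81 × 10^57 kg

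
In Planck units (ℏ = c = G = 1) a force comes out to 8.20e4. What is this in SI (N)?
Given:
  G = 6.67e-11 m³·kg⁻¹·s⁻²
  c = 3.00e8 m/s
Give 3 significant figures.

One Planck force: F_P = c⁴/G = 1.21e44 N.
8.20e4 × 1.21e44 N = 9.96e48 N

9.96e48 N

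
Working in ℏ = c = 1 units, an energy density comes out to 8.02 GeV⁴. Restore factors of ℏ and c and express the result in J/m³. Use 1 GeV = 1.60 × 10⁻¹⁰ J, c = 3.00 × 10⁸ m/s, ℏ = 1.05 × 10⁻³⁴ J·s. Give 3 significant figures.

1.68 × 10³⁸ J/m³

[E]/[L]³ = [E]⁴/(ℏc)³; restore (ℏc)⁻³.
1 GeV⁴ → 1/(ℏc)³ × (1 GeV in J)⁴ = 2.10 × 10³⁷ J/m³.
Result: 8.02 × 2.10 × 10³⁷ = 1.68 × 10³⁸ J/m³.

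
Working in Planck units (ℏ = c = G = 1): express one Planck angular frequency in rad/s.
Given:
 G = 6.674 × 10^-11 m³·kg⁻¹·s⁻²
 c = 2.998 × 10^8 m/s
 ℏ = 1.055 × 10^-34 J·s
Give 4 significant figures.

1.855 × 10^43 rad/s

From ℏ = c = G = 1 the angular frequency scale is ω_P = √(c⁵/(ℏG)).
  = √(3.440 × 10^86)
  = 1.855 × 10^43 rad/s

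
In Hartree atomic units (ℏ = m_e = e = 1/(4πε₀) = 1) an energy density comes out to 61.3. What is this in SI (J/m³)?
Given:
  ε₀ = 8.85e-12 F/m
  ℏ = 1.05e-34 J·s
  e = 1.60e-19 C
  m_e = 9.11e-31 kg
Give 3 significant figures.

One atomic unit of energy density: u_au = E_h/a₀³ = m_e⁴e¹⁰/((4πε₀)⁵ℏ⁸) = 3.01e13 J/m³.
61.3 × 3.01e13 J/m³ = 1.85e15 J/m³

1.85e15 J/m³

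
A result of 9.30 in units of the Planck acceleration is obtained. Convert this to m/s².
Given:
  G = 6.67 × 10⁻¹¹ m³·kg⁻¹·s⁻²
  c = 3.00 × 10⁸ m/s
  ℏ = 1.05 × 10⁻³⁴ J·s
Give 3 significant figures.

One Planck acceleration: a_P = √(c⁷/(ℏG)) = 5.59 × 10⁵¹ m/s².
9.30 × 5.59 × 10⁵¹ m/s² = 5.20 × 10⁵² m/s²

5.20 × 10⁵² m/s²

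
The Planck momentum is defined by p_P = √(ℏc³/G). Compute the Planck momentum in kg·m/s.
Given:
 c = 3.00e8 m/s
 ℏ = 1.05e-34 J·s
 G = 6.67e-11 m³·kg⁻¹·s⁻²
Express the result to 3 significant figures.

6.52 kg·m/s

p_P = √(ℏc³/G)
  = √(42.5)
  = 6.52 kg·m/s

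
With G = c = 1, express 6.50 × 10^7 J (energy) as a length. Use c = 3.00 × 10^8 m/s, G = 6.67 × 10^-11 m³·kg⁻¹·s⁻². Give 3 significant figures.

Energy → length via G/c⁴.
6.50 × 10^7 J × (G/c⁴) = 5.35 × 10^-37 m

5.35 × 10^-37 m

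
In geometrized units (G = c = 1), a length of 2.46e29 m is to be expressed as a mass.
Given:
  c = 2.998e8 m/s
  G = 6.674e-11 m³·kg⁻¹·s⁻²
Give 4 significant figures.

Length → mass via c²/G.
2.46e29 m × (c²/G) = 3.313e56 kg

3.313e56 kg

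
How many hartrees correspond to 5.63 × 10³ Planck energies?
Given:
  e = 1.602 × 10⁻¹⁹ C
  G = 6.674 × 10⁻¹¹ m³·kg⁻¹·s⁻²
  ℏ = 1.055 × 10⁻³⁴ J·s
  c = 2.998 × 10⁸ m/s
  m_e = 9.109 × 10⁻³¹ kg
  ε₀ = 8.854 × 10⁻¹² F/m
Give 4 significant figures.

2.530 × 10³⁰

Planck energy: E_P = √(ℏc⁵/G) = 1.957 × 10⁹ J
hartree: E_h = m_e e⁴/(4πε₀ℏ)² = 4.354 × 10⁻¹⁸ J
5.63 × 10³ × 1.957 × 10⁹ / 4.354 × 10⁻¹⁸ = 2.530 × 10³⁰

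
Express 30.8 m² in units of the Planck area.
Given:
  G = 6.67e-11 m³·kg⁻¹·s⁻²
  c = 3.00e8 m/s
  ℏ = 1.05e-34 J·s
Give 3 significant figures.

Planck area: A_P = ℏG/c³ = 2.59e-70 m².
30.8 / 2.59e-70 = 1.19e71

1.19e71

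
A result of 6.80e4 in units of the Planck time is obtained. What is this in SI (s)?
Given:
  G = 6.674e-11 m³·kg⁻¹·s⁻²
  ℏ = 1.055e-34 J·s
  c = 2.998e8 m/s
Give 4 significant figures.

One Planck time: t_P = √(ℏG/c⁵) = 5.392e-44 s.
6.80e4 × 5.392e-44 s = 3.666e-39 s

3.666e-39 s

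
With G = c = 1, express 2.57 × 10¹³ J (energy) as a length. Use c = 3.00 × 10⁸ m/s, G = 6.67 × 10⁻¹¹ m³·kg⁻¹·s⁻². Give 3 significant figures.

2.12 × 10⁻³¹ m

Energy → length via G/c⁴.
2.57 × 10¹³ J × (G/c⁴) = 2.12 × 10⁻³¹ m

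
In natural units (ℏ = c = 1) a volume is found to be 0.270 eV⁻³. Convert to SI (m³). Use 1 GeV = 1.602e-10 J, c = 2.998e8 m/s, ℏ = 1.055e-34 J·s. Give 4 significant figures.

2.078e-21 m³

Volume is [L]³ = [E]⁻³·(ℏc)³.
1 GeV⁻³ → (ℏc)³ × (1 GeV in J)⁻³ = 7.696e-48 m³.
Convert the energy scale: 0.270 eV⁻³ = 2.70e26 GeV⁻³.
Result: 2.70e26 × 7.696e-48 = 2.078e-21 m³.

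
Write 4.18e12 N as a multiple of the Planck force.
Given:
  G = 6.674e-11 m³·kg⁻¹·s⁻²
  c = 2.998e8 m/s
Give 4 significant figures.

3.453e-32

Planck force: F_P = c⁴/G = 1.210e44 N.
4.18e12 / 1.210e44 = 3.453e-32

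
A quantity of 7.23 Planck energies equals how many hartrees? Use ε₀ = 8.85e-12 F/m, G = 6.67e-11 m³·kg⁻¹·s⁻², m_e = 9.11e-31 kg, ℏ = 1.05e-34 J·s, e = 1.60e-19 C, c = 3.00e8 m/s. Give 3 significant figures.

3.23e27

Planck energy: E_P = √(ℏc⁵/G) = 1.96e9 J
hartree: E_h = m_e e⁴/(4πε₀ℏ)² = 4.38e-18 J
7.23 × 1.96e9 / 4.38e-18 = 3.23e27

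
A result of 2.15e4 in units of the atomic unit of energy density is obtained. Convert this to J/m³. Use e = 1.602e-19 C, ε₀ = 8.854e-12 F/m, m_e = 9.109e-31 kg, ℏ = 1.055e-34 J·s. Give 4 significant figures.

One atomic unit of energy density: u_au = E_h/a₀³ = m_e⁴e¹⁰/((4πε₀)⁵ℏ⁸) = 2.929e13 J/m³.
2.15e4 × 2.929e13 J/m³ = 6.298e17 J/m³

6.298e17 J/m³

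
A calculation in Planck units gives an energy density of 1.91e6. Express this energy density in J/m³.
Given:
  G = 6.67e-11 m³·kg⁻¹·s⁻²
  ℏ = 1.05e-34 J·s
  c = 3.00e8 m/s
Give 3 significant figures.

One Planck energy density: u_P = c⁷/(ℏG²) = 4.68e113 J/m³.
1.91e6 × 4.68e113 J/m³ = 8.94e119 J/m³

8.94e119 J/m³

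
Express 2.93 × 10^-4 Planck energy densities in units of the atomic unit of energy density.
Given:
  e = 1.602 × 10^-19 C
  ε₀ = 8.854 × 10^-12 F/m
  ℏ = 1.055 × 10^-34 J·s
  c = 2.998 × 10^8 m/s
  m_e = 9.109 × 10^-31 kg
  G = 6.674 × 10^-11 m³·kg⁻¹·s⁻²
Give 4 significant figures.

4.634 × 10^96

Planck energy density: u_P = c⁷/(ℏG²) = 4.632 × 10^113 J/m³
atomic unit of energy density: u_au = E_h/a₀³ = m_e⁴e¹⁰/((4πε₀)⁵ℏ⁸) = 2.929 × 10^13 J/m³
2.93 × 10^-4 × 4.632 × 10^113 / 2.929 × 10^13 = 4.634 × 10^96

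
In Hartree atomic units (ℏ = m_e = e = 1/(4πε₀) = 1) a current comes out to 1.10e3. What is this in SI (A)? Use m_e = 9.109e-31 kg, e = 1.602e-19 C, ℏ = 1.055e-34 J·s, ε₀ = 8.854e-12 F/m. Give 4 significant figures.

7.273 A

One atomic unit of electric current: I_au = e E_h/ℏ = m_e e⁵/((4πε₀)²ℏ³) = 6.612e-3 A.
1.10e3 × 6.612e-3 A = 7.273 A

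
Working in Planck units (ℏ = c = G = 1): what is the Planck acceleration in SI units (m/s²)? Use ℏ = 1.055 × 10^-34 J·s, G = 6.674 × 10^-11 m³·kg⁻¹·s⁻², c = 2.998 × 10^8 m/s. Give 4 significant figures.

5.560 × 10^51 m/s²

From ℏ = c = G = 1 the acceleration scale is a_P = √(c⁷/(ℏG)).
  = √(3.092 × 10^103)
  = 5.560 × 10^51 m/s²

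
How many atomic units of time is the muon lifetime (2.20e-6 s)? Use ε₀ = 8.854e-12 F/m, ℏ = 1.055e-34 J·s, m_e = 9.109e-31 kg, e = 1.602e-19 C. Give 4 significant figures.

9.080e10

atomic unit of time: τ_au = (4πε₀)²ℏ³/(m_e e⁴) = 2.423e-17 s.
2.20e-6 / 2.423e-17 = 9.080e10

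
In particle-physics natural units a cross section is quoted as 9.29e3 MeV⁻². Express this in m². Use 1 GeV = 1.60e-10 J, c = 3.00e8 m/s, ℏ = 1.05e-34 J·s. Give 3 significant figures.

Area is [L]² = [E]⁻²·(ℏc)²; restore (ℏc)².
1 GeV⁻² → (ℏc)² × (1 GeV in J)⁻² = 3.88e-32 m².
Convert the energy scale: 9.29e3 MeV⁻² = 9.29e9 GeV⁻².
Result: 9.29e9 × 3.88e-32 = 3.60e-22 m².

3.60e-22 m²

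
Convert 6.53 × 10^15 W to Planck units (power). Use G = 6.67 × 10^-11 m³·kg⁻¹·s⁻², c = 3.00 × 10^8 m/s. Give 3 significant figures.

Planck power: P_P = c⁵/G = 3.64 × 10^52 W.
6.53 × 10^15 / 3.64 × 10^52 = 1.79 × 10^-37

1.79 × 10^-37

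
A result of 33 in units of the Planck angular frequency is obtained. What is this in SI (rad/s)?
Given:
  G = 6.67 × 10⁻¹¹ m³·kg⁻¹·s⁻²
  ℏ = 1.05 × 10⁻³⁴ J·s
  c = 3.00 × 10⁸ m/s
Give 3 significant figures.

One Planck angular frequency: ω_P = √(c⁵/(ℏG)) = 1.86 × 10⁴³ rad/s.
33 × 1.86 × 10⁴³ rad/s = 6.15 × 10⁴⁴ rad/s

6.15 × 10⁴⁴ rad/s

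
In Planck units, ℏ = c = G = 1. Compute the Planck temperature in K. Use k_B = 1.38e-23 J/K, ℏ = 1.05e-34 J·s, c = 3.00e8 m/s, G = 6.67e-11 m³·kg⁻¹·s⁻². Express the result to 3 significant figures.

From ℏ = c = G = 1 the temperature scale is T_P = √(ℏc⁵/G) / k_B.
  = √(3.83e18) × 7.25e22
  = 1.42e32 K

1.42e32 K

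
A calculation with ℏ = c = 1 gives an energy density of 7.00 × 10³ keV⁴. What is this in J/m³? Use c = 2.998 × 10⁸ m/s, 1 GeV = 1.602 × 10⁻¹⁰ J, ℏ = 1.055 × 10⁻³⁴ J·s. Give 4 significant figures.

1.457 × 10¹⁷ J/m³

[E]/[L]³ = [E]⁴/(ℏc)³; restore (ℏc)⁻³.
1 GeV⁴ → 1/(ℏc)³ × (1 GeV in J)⁴ = 2.082 × 10³⁷ J/m³.
Convert the energy scale: 7.00 × 10³ keV⁴ = 7.00 × 10⁻²¹ GeV⁴.
Result: 7.00 × 10⁻²¹ × 2.082 × 10³⁷ = 1.457 × 10¹⁷ J/m³.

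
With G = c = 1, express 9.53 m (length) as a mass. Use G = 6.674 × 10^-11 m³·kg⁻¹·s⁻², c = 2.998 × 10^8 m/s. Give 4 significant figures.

Length → mass via c²/G.
9.53 m × (c²/G) = 1.283 × 10^28 kg

1.283 × 10^28 kg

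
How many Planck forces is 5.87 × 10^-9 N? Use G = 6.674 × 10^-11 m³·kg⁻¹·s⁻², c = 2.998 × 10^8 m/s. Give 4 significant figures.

4.850 × 10^-53

Planck force: F_P = c⁴/G = 1.210 × 10^44 N.
5.87 × 10^-9 / 1.210 × 10^44 = 4.850 × 10^-53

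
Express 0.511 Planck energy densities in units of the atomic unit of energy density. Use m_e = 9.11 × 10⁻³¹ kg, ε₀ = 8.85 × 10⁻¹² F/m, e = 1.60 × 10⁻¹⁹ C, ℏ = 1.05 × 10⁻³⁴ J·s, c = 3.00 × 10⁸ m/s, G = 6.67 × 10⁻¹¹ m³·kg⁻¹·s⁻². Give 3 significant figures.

Planck energy density: u_P = c⁷/(ℏG²) = 4.68 × 10¹¹³ J/m³
atomic unit of energy density: u_au = E_h/a₀³ = m_e⁴e¹⁰/((4πε₀)⁵ℏ⁸) = 3.01 × 10¹³ J/m³
0.511 × 4.68 × 10¹¹³ / 3.01 × 10¹³ = 7.94 × 10⁹⁹

7.94 × 10⁹⁹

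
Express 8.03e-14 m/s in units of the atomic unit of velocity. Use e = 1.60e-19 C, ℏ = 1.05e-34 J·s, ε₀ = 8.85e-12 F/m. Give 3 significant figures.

3.66e-20

atomic unit of velocity: v_au = e²/(4πε₀ℏ) = 2.19e6 m/s.
8.03e-14 / 2.19e6 = 3.66e-20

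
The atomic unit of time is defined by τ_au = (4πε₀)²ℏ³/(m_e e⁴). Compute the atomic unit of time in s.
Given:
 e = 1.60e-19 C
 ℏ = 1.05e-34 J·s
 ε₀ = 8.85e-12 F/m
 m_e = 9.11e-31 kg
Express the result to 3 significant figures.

τ_au = (4πε₀)²ℏ³/(m_e e⁴)
E_h = 4.38e-18 J
ℏ/E_h = 2.40e-17 s

2.40e-17 s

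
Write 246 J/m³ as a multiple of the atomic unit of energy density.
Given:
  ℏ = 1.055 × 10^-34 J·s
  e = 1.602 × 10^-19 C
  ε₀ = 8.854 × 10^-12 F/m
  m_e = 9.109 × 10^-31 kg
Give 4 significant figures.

atomic unit of energy density: u_au = E_h/a₀³ = m_e⁴e¹⁰/((4πε₀)⁵ℏ⁸) = 2.929 × 10^13 J/m³.
246 / 2.929 × 10^13 = 8.398 × 10^-12

8.398 × 10^-12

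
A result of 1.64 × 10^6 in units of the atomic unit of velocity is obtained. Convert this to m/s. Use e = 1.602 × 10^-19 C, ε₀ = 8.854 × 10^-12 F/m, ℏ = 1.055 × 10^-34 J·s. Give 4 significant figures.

One atomic unit of velocity: v_au = e²/(4πε₀ℏ) = 2.186 × 10^6 m/s.
1.64 × 10^6 × 2.186 × 10^6 m/s = 3.586 × 10^12 m/s

3.586 × 10^12 m/s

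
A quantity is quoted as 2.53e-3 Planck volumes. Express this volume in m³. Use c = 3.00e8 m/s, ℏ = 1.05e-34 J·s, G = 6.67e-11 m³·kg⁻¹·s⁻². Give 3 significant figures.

1.06e-107 m³

One Planck volume: V_P = (ℏG/c³)^(3/2) = 4.18e-105 m³.
2.53e-3 × 4.18e-105 m³ = 1.06e-107 m³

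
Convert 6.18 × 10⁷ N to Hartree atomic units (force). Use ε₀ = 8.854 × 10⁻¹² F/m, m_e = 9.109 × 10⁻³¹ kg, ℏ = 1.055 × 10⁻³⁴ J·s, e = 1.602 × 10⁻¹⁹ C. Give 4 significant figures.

atomic unit of force: F_au = E_h/a₀ = m_e²e⁶/((4πε₀)³ℏ⁴) = 8.220 × 10⁻⁸ N.
6.18 × 10⁷ / 8.220 × 10⁻⁸ = 7.518 × 10¹⁴

7.518 × 10¹⁴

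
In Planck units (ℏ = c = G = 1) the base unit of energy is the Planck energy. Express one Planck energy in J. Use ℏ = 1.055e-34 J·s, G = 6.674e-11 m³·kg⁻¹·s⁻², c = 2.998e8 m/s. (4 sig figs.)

1.957e9 J

E_P = √(ℏc⁵/G)
  = √(3.828e18)
  = 1.957e9 J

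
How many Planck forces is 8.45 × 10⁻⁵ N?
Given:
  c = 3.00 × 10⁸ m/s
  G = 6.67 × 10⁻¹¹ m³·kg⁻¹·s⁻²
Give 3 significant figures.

6.96 × 10⁻⁴⁹

Planck force: F_P = c⁴/G = 1.21 × 10⁴⁴ N.
8.45 × 10⁻⁵ / 1.21 × 10⁴⁴ = 6.96 × 10⁻⁴⁹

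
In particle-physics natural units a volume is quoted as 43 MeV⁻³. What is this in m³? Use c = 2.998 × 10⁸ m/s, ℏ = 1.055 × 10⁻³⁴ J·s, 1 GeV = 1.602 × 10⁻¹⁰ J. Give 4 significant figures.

3.309 × 10⁻³⁷ m³

Volume is [L]³ = [E]⁻³·(ℏc)³.
1 GeV⁻³ → (ℏc)³ × (1 GeV in J)⁻³ = 7.696 × 10⁻⁴⁸ m³.
Convert the energy scale: 43 MeV⁻³ = 4.30 × 10¹⁰ GeV⁻³.
Result: 4.30 × 10¹⁰ × 7.696 × 10⁻⁴⁸ = 3.309 × 10⁻³⁷ m³.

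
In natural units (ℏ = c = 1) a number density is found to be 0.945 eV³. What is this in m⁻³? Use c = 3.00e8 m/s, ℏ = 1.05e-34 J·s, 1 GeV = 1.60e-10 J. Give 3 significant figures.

1.24e20 m⁻³

Number density is [L]⁻³ = [E]³/(ℏc)³.
1 GeV³ → 1/(ℏc)³ × (1 GeV in J)³ = 1.31e47 m⁻³.
Convert the energy scale: 0.945 eV³ = 9.45e-28 GeV³.
Result: 9.45e-28 × 1.31e47 = 1.24e20 m⁻³.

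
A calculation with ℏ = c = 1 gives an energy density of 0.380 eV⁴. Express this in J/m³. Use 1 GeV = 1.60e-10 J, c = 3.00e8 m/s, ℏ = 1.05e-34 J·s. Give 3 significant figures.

7.97 J/m³

[E]/[L]³ = [E]⁴/(ℏc)³; restore (ℏc)⁻³.
1 GeV⁴ → 1/(ℏc)³ × (1 GeV in J)⁴ = 2.10e37 J/m³.
Convert the energy scale: 0.380 eV⁴ = 3.80e-37 GeV⁴.
Result: 3.80e-37 × 2.10e37 = 7.97 J/m³.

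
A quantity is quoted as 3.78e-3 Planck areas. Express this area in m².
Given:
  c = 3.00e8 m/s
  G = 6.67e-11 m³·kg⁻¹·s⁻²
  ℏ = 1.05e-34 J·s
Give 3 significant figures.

9.80e-73 m²

One Planck area: A_P = ℏG/c³ = 2.59e-70 m².
3.78e-3 × 2.59e-70 m² = 9.80e-73 m²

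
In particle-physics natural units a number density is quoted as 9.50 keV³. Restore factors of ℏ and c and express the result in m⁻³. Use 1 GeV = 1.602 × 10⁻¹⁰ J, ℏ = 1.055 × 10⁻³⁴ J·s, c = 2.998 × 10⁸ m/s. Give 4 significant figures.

Number density is [L]⁻³ = [E]³/(ℏc)³.
1 GeV³ → 1/(ℏc)³ × (1 GeV in J)³ = 1.299 × 10⁴⁷ m⁻³.
Convert the energy scale: 9.50 keV³ = 9.50 × 10⁻¹⁸ GeV³.
Result: 9.50 × 10⁻¹⁸ × 1.299 × 10⁴⁷ = 1.234 × 10³⁰ m⁻³.

1.234 × 10³⁰ m⁻³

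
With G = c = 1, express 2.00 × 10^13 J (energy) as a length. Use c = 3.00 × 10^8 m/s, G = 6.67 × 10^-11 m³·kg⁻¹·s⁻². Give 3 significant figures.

Energy → length via G/c⁴.
2.00 × 10^13 J × (G/c⁴) = 1.65 × 10^-31 m

1.65 × 10^-31 m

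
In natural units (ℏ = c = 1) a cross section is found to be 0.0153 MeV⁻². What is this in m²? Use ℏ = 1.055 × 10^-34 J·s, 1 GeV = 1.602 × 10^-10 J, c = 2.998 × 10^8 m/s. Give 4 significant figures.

5.964 × 10^-28 m²

Area is [L]² = [E]⁻²·(ℏc)²; restore (ℏc)².
1 GeV⁻² → (ℏc)² × (1 GeV in J)⁻² = 3.898 × 10^-32 m².
Convert the energy scale: 0.0153 MeV⁻² = 1.53 × 10^4 GeV⁻².
Result: 1.53 × 10^4 × 3.898 × 10^-32 = 5.964 × 10^-28 m².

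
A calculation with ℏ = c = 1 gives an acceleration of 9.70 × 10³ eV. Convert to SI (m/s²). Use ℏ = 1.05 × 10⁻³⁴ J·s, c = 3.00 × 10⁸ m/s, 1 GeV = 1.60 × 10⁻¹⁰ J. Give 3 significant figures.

4.43 × 10²⁷ m/s²

Acceleration is [L]/[T]² = c·[E]/ℏ.
1 GeV → c/ℏ × (1 GeV in J) = 4.57 × 10³² m/s².
Convert the energy scale: 9.70 × 10³ eV = 9.70 × 10⁻⁶ GeV.
Result: 9.70 × 10⁻⁶ × 4.57 × 10³² = 4.43 × 10²⁷ m/s².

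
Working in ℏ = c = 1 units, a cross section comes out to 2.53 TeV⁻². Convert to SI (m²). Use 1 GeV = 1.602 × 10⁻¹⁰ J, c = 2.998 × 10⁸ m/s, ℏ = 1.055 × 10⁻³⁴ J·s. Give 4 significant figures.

Area is [L]² = [E]⁻²·(ℏc)²; restore (ℏc)².
1 GeV⁻² → (ℏc)² × (1 GeV in J)⁻² = 3.898 × 10⁻³² m².
Convert the energy scale: 2.53 TeV⁻² = 2.53 × 10⁻⁶ GeV⁻².
Result: 2.53 × 10⁻⁶ × 3.898 × 10⁻³² = 9.862 × 10⁻³⁸ m².

9.862 × 10⁻³⁸ m²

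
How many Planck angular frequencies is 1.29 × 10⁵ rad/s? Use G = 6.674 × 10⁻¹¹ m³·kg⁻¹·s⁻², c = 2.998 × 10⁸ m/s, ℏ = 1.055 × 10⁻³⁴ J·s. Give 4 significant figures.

6.956 × 10⁻³⁹

Planck angular frequency: ω_P = √(c⁵/(ℏG)) = 1.855 × 10⁴³ rad/s.
1.29 × 10⁵ / 1.855 × 10⁴³ = 6.956 × 10⁻³⁹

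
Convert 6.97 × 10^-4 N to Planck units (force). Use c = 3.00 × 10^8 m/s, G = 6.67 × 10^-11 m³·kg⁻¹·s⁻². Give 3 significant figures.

Planck force: F_P = c⁴/G = 1.21 × 10^44 N.
6.97 × 10^-4 / 1.21 × 10^44 = 5.74 × 10^-48

5.74 × 10^-48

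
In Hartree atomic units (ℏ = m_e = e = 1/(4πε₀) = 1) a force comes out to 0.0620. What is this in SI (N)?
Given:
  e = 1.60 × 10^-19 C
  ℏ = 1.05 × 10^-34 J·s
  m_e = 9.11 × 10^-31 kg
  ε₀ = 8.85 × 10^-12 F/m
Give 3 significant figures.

5.16 × 10^-9 N

One atomic unit of force: F_au = E_h/a₀ = m_e²e⁶/((4πε₀)³ℏ⁴) = 8.33 × 10^-8 N.
0.0620 × 8.33 × 10^-8 N = 5.16 × 10^-9 N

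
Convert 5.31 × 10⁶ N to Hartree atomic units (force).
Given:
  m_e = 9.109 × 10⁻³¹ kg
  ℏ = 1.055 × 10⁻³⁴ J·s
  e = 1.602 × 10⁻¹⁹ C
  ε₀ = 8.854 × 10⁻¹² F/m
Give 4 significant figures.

atomic unit of force: F_au = E_h/a₀ = m_e²e⁶/((4πε₀)³ℏ⁴) = 8.220 × 10⁻⁸ N.
5.31 × 10⁶ / 8.220 × 10⁻⁸ = 6.460 × 10¹³

6.460 × 10¹³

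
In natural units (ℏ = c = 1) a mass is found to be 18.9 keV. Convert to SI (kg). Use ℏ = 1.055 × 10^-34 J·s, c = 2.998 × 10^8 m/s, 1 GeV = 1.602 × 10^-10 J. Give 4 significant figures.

Mass is [E]/c²; divide by c².
1 GeV → 1/c² × (1 GeV in J) = 1.782 × 10^-27 kg.
Convert the energy scale: 18.9 keV = 1.89 × 10^-5 GeV.
Result: 1.89 × 10^-5 × 1.782 × 10^-27 = 3.369 × 10^-32 kg.

3.369 × 10^-32 kg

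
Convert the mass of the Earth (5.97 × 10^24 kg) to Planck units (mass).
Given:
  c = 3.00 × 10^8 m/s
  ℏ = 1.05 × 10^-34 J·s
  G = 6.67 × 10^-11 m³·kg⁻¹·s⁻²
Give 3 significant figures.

Planck mass: m_P = √(ℏc/G) = 2.17 × 10^-8 kg.
5.97 × 10^24 / 2.17 × 10^-8 = 2.75 × 10^32

2.75 × 10^32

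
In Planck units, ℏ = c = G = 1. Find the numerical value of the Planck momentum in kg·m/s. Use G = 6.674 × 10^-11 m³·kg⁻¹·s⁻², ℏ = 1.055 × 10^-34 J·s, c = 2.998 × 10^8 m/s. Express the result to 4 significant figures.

From ℏ = c = G = 1 the momentum scale is p_P = √(ℏc³/G).
  = √(42.60)
  = 6.527 kg·m/s

6.527 kg·m/s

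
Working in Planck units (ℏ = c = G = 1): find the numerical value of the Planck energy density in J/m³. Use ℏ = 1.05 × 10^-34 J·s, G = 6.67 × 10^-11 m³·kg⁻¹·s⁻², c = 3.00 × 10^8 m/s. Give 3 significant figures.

4.68 × 10^113 J/m³

The unique combination of the constants set to 1 with dimensions of energy density is u_P = c⁷/(ℏG²).
  = 2.19 × 10^59 / 4.67 × 10^-55
  = 4.68 × 10^113 J/m³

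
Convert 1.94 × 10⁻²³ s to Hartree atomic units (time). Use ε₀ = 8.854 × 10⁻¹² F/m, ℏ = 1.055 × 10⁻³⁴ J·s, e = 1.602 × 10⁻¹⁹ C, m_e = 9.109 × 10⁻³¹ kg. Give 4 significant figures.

atomic unit of time: τ_au = (4πε₀)²ℏ³/(m_e e⁴) = 2.423 × 10⁻¹⁷ s.
1.94 × 10⁻²³ / 2.423 × 10⁻¹⁷ = 8.007 × 10⁻⁷

8.007 × 10⁻⁷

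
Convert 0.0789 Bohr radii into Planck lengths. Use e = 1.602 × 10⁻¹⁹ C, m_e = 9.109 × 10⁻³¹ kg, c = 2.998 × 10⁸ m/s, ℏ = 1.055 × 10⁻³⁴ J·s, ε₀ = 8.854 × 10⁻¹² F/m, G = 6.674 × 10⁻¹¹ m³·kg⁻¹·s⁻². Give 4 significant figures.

2.586 × 10²³

Bohr radius: a₀ = 4πε₀ℏ²/(m_e e²) = 5.297 × 10⁻¹¹ m
Planck length: ℓ_P = √(ℏG/c³) = 1.616 × 10⁻³⁵ m
0.0789 × 5.297 × 10⁻¹¹ / 1.616 × 10⁻³⁵ = 2.586 × 10²³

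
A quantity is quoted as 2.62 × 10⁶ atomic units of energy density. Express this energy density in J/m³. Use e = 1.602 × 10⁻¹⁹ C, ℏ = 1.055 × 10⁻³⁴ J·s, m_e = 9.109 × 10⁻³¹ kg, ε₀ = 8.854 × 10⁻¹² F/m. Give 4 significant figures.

7.674 × 10¹⁹ J/m³

One atomic unit of energy density: u_au = E_h/a₀³ = m_e⁴e¹⁰/((4πε₀)⁵ℏ⁸) = 2.929 × 10¹³ J/m³.
2.62 × 10⁶ × 2.929 × 10¹³ J/m³ = 7.674 × 10¹⁹ J/m³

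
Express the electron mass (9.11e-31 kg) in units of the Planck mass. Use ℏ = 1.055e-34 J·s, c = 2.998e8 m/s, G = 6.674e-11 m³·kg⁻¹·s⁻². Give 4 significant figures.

4.185e-23

Planck mass: m_P = √(ℏc/G) = 2.177e-8 kg.
9.11e-31 / 2.177e-8 = 4.185e-23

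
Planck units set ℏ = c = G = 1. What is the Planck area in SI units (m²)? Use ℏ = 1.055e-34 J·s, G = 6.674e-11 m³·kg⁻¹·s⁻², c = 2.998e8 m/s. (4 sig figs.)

2.613e-70 m²

The unique combination of the constants set to 1 with dimensions of area is A_P = ℏG/c³.
  = 7.041e-45 / 2.695e25
  = 2.613e-70 m²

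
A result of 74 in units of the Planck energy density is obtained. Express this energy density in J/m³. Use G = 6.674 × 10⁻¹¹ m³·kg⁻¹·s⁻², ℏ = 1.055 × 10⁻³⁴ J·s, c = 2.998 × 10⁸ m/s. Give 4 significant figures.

One Planck energy density: u_P = c⁷/(ℏG²) = 4.632 × 10¹¹³ J/m³.
74 × 4.632 × 10¹¹³ J/m³ = 3.428 × 10¹¹⁵ J/m³

3.428 × 10¹¹⁵ J/m³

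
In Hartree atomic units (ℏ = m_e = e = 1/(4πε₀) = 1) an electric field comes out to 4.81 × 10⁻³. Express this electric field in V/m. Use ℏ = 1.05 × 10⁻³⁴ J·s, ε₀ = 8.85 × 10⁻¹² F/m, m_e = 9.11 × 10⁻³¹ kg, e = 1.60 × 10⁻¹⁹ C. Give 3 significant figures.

One atomic unit of electric field: E_au = E_h/(e a₀) = m_e²e⁵/((4πε₀)³ℏ⁴) = 5.20 × 10¹¹ V/m.
4.81 × 10⁻³ × 5.20 × 10¹¹ V/m = 2.50 × 10⁹ V/m

2.50 × 10⁹ V/m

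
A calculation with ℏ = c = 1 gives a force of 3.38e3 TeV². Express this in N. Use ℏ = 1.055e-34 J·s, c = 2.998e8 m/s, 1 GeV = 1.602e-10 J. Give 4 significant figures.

Force is [E]/[L] = [E]²/(ℏc); restore (ℏc)⁻¹.
1 GeV² → 1/(ℏc) × (1 GeV in J)² = 8.114e5 N.
Convert the energy scale: 3.38e3 TeV² = 3.38e9 GeV².
Result: 3.38e9 × 8.114e5 = 2.743e15 N.

2.743e15 N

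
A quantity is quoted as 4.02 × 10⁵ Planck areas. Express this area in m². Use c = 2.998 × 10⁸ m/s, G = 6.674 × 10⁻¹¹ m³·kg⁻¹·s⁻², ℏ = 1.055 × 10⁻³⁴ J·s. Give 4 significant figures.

One Planck area: A_P = ℏG/c³ = 2.613 × 10⁻⁷⁰ m².
4.02 × 10⁵ × 2.613 × 10⁻⁷⁰ m² = 1.050 × 10⁻⁶⁴ m²

1.050 × 10⁻⁶⁴ m²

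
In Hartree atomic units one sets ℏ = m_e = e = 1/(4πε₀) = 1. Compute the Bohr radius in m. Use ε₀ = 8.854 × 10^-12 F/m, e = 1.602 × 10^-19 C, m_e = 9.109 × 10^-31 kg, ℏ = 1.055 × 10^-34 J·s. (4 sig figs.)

a₀ = 4πε₀ℏ²/(m_e e²)
  = 1.238 × 10^-78 / 2.338 × 10^-68
  = 5.297 × 10^-11 m

5.297 × 10^-11 m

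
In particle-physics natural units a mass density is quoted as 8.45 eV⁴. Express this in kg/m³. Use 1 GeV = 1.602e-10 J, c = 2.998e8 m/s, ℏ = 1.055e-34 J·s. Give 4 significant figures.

Mass density is [E]/(c²[L]³) = [E]⁴/(ℏ³c⁵).
1 GeV⁴ → 1/(ℏ³c⁵) × (1 GeV in J)⁴ = 2.316e20 kg/m³.
Convert the energy scale: 8.45 eV⁴ = 8.45e-36 GeV⁴.
Result: 8.45e-36 × 2.316e20 = 1.957e-15 kg/m³.

1.957e-15 kg/m³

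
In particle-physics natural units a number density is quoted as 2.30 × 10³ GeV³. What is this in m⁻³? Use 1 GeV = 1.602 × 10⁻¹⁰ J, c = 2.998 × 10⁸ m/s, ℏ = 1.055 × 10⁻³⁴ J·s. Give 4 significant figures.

Number density is [L]⁻³ = [E]³/(ℏc)³.
1 GeV³ → 1/(ℏc)³ × (1 GeV in J)³ = 1.299 × 10⁴⁷ m⁻³.
Result: 2.30 × 10³ × 1.299 × 10⁴⁷ = 2.989 × 10⁵⁰ m⁻³.

2.989 × 10⁵⁰ m⁻³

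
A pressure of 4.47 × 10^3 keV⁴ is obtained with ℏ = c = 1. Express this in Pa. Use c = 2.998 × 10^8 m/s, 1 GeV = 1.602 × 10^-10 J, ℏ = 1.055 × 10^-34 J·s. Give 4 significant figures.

9.305 × 10^16 Pa

Pressure is [E]/[L]³ = [E]⁴/(ℏc)³.
1 GeV⁴ → 1/(ℏc)³ × (1 GeV in J)⁴ = 2.082 × 10^37 Pa.
Convert the energy scale: 4.47 × 10^3 keV⁴ = 4.47 × 10^-21 GeV⁴.
Result: 4.47 × 10^-21 × 2.082 × 10^37 = 9.305 × 10^16 Pa.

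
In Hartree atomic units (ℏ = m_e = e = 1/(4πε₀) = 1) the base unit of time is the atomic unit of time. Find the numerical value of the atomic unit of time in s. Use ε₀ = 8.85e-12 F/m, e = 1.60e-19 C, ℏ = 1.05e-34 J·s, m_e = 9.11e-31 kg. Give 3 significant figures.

τ_au = (4πε₀)²ℏ³/(m_e e⁴)
E_h = 4.38e-18 J
ℏ/E_h = 2.40e-17 s

2.40e-17 s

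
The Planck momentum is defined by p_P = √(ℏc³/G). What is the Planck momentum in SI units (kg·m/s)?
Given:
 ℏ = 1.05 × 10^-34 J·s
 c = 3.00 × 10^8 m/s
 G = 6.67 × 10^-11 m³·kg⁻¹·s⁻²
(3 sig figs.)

p_P = √(ℏc³/G)
  = √(42.5)
  = 6.52 kg·m/s

6.52 kg·m/s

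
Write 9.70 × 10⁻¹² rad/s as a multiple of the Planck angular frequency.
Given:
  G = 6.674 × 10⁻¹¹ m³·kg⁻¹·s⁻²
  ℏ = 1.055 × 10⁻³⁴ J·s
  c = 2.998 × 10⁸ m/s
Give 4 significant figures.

Planck angular frequency: ω_P = √(c⁵/(ℏG)) = 1.855 × 10⁴³ rad/s.
9.70 × 10⁻¹² / 1.855 × 10⁴³ = 5.230 × 10⁻⁵⁵

5.230 × 10⁻⁵⁵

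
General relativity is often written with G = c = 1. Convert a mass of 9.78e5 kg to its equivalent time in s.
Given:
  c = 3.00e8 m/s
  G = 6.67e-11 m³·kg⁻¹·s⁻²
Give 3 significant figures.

2.42e-30 s

Mass → time via G/c³.
9.78e5 kg × (G/c³) = 2.42e-30 s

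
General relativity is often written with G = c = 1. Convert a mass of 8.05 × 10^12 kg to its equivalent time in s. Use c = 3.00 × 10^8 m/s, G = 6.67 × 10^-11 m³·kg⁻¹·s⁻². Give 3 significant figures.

1.99 × 10^-23 s

Mass → time via G/c³.
8.05 × 10^12 kg × (G/c³) = 1.99 × 10^-23 s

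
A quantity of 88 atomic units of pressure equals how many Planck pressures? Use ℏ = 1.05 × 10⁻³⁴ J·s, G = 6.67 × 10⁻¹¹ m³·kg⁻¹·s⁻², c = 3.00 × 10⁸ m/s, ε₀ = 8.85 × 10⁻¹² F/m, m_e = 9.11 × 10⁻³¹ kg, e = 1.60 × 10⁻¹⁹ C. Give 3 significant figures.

atomic unit of pressure: P_au = E_h/a₀³ = m_e⁴e¹⁰/((4πε₀)⁵ℏ⁸) = 3.01 × 10¹³ Pa
Planck pressure: p_P = c⁷/(ℏG²) = 4.68 × 10¹¹³ Pa
88 × 3.01 × 10¹³ / 4.68 × 10¹¹³ = 5.66 × 10⁻⁹⁹

5.66 × 10⁻⁹⁹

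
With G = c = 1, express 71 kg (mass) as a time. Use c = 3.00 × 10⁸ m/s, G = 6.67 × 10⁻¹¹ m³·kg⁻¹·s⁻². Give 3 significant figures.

Mass → time via G/c³.
71 kg × (G/c³) = 1.75 × 10⁻³⁴ s

1.75 × 10⁻³⁴ s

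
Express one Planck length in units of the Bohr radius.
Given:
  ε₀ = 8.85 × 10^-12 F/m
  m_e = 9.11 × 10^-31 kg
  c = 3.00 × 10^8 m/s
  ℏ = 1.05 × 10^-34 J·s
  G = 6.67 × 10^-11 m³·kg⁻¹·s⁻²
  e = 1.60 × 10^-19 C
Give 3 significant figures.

Planck length: ℓ_P = √(ℏG/c³) = 1.61 × 10^-35 m
Bohr radius: a₀ = 4πε₀ℏ²/(m_e e²) = 5.26 × 10^-11 m
ratio = 1.61 × 10^-35 / 5.26 × 10^-11 = 3.06 × 10^-25

3.06 × 10^-25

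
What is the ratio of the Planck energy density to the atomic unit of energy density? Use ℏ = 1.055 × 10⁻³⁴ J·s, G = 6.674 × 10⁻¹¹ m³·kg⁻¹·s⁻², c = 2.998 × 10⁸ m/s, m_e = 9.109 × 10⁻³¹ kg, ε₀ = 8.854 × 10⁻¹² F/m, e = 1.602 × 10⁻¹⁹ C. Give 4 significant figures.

1.581 × 10¹⁰⁰

Planck energy density: u_P = c⁷/(ℏG²) = 4.632 × 10¹¹³ J/m³
atomic unit of energy density: u_au = E_h/a₀³ = m_e⁴e¹⁰/((4πε₀)⁵ℏ⁸) = 2.929 × 10¹³ J/m³
ratio = 4.632 × 10¹¹³ / 2.929 × 10¹³ = 1.581 × 10¹⁰⁰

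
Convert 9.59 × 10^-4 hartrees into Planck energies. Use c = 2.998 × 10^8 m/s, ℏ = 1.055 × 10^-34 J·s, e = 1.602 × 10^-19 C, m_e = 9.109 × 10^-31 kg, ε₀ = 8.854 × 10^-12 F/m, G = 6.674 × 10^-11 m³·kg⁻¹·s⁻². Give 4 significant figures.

hartree: E_h = m_e e⁴/(4πε₀ℏ)² = 4.354 × 10^-18 J
Planck energy: E_P = √(ℏc⁵/G) = 1.957 × 10^9 J
9.59 × 10^-4 × 4.354 × 10^-18 / 1.957 × 10^9 = 2.134 × 10^-30

2.134 × 10^-30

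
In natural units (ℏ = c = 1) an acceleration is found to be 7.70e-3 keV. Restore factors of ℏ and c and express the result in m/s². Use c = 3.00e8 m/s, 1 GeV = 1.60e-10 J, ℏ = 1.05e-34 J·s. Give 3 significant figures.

3.52e24 m/s²

Acceleration is [L]/[T]² = c·[E]/ℏ.
1 GeV → c/ℏ × (1 GeV in J) = 4.57e32 m/s².
Convert the energy scale: 7.70e-3 keV = 7.70e-9 GeV.
Result: 7.70e-9 × 4.57e32 = 3.52e24 m/s².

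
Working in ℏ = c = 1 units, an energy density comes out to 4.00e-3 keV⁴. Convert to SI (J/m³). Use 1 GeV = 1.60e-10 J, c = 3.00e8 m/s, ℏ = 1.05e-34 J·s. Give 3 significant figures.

8.39e10 J/m³

[E]/[L]³ = [E]⁴/(ℏc)³; restore (ℏc)⁻³.
1 GeV⁴ → 1/(ℏc)³ × (1 GeV in J)⁴ = 2.10e37 J/m³.
Convert the energy scale: 4.00e-3 keV⁴ = 4.00e-27 GeV⁴.
Result: 4.00e-27 × 2.10e37 = 8.39e10 J/m³.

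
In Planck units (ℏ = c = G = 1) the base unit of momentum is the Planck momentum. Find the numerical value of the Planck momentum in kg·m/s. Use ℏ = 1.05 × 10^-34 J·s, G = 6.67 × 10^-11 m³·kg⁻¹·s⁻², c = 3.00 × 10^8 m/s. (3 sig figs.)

p_P = √(ℏc³/G)
  = √(42.5)
  = 6.52 kg·m/s

6.52 kg·m/s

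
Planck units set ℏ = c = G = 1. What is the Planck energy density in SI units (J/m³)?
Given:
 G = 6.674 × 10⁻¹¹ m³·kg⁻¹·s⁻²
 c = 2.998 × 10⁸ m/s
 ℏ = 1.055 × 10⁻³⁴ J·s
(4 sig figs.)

Dimensional analysis gives u_P = c⁷/(ℏG²).
  = 2.177 × 10⁵⁹ / 4.699 × 10⁻⁵⁵
  = 4.632 × 10¹¹³ J/m³

4.632 × 10¹¹³ J/m³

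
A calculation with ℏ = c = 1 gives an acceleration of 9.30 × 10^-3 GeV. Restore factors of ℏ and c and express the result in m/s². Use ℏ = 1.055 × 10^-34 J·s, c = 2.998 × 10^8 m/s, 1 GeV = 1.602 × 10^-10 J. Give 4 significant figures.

Acceleration is [L]/[T]² = c·[E]/ℏ.
1 GeV → c/ℏ × (1 GeV in J) = 4.552 × 10^32 m/s².
Result: 9.30 × 10^-3 × 4.552 × 10^32 = 4.234 × 10^30 m/s².

4.234 × 10^30 m/s²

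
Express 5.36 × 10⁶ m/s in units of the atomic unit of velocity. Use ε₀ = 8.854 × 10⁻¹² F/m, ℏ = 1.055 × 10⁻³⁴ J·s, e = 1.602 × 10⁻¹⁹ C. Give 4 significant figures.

2.452

atomic unit of velocity: v_au = e²/(4πε₀ℏ) = 2.186 × 10⁶ m/s.
5.36 × 10⁶ / 2.186 × 10⁶ = 2.452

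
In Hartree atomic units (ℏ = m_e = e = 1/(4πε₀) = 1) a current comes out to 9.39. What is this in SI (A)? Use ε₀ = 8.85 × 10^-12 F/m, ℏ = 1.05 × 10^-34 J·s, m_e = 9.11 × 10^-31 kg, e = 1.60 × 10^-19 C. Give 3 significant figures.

One atomic unit of electric current: I_au = e E_h/ℏ = m_e e⁵/((4πε₀)²ℏ³) = 6.67 × 10^-3 A.
9.39 × 6.67 × 10^-3 A = 0.0626 A

0.0626 A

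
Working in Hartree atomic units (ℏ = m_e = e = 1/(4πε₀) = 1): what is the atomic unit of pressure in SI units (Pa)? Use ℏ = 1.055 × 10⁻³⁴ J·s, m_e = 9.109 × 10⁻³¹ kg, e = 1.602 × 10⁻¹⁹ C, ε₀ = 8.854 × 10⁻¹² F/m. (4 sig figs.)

2.929 × 10¹³ Pa

The unique combination of the constants set to 1 with dimensions of pressure is P_au = E_h/a₀³ = m_e⁴e¹⁰/((4πε₀)⁵ℏ⁸).
E_h = 4.354 × 10⁻¹⁸ J
a₀ = 5.297 × 10⁻¹¹ m
E_h/a₀³ = 2.929 × 10¹³ Pa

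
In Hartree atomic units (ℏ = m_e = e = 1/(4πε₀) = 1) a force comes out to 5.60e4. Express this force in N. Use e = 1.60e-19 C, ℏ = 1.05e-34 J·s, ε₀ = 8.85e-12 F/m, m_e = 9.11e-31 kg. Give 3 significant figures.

4.66e-3 N

One atomic unit of force: F_au = E_h/a₀ = m_e²e⁶/((4πε₀)³ℏ⁴) = 8.33e-8 N.
5.60e4 × 8.33e-8 N = 4.66e-3 N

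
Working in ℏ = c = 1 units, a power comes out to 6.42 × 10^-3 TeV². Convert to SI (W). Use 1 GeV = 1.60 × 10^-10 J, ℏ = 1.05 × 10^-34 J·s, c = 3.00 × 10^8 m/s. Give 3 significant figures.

Power is [E]/[T] = [E]²/ℏ.
1 GeV² → 1/ℏ × (1 GeV in J)² = 2.44 × 10^14 W.
Convert the energy scale: 6.42 × 10^-3 TeV² = 6.42 × 10^3 GeV².
Result: 6.42 × 10^3 × 2.44 × 10^14 = 1.57 × 10^18 W.

1.57 × 10^18 W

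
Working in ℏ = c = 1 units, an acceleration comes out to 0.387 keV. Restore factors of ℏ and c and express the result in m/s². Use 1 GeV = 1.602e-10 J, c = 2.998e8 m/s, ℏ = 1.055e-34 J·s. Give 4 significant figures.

Acceleration is [L]/[T]² = c·[E]/ℏ.
1 GeV → c/ℏ × (1 GeV in J) = 4.552e32 m/s².
Convert the energy scale: 0.387 keV = 3.87e-7 GeV.
Result: 3.87e-7 × 4.552e32 = 1.762e26 m/s².

1.762e26 m/s²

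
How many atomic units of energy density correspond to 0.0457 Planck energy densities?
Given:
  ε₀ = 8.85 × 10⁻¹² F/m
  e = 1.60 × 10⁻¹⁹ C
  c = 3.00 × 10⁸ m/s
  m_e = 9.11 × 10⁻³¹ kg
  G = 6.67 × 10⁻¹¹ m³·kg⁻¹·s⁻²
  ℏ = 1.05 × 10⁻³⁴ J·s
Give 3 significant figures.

7.10 × 10⁹⁸

Planck energy density: u_P = c⁷/(ℏG²) = 4.68 × 10¹¹³ J/m³
atomic unit of energy density: u_au = E_h/a₀³ = m_e⁴e¹⁰/((4πε₀)⁵ℏ⁸) = 3.01 × 10¹³ J/m³
0.0457 × 4.68 × 10¹¹³ / 3.01 × 10¹³ = 7.10 × 10⁹⁸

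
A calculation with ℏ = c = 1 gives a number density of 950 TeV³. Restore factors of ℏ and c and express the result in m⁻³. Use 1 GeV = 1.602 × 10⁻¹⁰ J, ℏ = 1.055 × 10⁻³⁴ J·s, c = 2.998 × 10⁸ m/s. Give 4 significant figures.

1.234 × 10⁵⁹ m⁻³

Number density is [L]⁻³ = [E]³/(ℏc)³.
1 GeV³ → 1/(ℏc)³ × (1 GeV in J)³ = 1.299 × 10⁴⁷ m⁻³.
Convert the energy scale: 950 TeV³ = 9.50 × 10¹¹ GeV³.
Result: 9.50 × 10¹¹ × 1.299 × 10⁴⁷ = 1.234 × 10⁵⁹ m⁻³.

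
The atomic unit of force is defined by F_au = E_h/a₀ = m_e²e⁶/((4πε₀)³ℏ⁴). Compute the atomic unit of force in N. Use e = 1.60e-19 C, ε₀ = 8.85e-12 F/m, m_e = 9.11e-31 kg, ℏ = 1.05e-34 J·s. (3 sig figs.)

8.33e-8 N

F_au = E_h/a₀ = m_e²e⁶/((4πε₀)³ℏ⁴)
E_h = 4.38e-18 J
a₀ = 5.26e-11 m
E_h/a₀ = 8.33e-8 N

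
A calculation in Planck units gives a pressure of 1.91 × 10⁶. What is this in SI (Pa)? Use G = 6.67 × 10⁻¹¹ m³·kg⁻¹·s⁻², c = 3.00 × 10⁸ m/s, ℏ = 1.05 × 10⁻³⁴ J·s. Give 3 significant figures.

One Planck pressure: p_P = c⁷/(ℏG²) = 4.68 × 10¹¹³ Pa.
1.91 × 10⁶ × 4.68 × 10¹¹³ Pa = 8.94 × 10¹¹⁹ Pa

8.94 × 10¹¹⁹ Pa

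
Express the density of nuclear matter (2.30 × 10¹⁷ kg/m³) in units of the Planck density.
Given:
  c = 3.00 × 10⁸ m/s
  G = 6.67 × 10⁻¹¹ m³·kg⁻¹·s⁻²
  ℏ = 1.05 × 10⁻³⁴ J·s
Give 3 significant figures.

Planck density: ρ_P = c⁵/(ℏG²) = 5.20 × 10⁹⁶ kg/m³.
2.30 × 10¹⁷ / 5.20 × 10⁹⁶ = 4.42 × 10⁻⁸⁰

4.42 × 10⁻⁸⁰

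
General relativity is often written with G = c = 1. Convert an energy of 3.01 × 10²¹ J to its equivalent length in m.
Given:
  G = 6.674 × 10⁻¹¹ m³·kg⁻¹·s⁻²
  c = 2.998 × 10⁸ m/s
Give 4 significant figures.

Energy → length via G/c⁴.
3.01 × 10²¹ J × (G/c⁴) = 2.487 × 10⁻²³ m

2.487 × 10⁻²³ m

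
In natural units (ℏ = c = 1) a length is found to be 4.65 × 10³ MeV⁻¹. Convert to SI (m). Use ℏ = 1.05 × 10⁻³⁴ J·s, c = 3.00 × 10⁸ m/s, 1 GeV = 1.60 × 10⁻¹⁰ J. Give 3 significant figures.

A length is [E]⁻¹ in ℏ=c=1; restore one factor of ℏc.
1 GeV⁻¹ → ℏc × (1 GeV in J)⁻¹ = 1.97 × 10⁻¹⁶ m.
Convert the energy scale: 4.65 × 10³ MeV⁻¹ = 4.65 × 10⁶ GeV⁻¹.
Result: 4.65 × 10⁶ × 1.97 × 10⁻¹⁶ = 9.15 × 10⁻¹⁰ m.

9.15 × 10⁻¹⁰ m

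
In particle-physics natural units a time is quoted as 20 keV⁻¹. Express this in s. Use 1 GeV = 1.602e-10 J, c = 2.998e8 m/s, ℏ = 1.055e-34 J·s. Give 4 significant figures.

A time is [E]⁻¹ in ℏ=c=1; restore one factor of ℏ.
1 GeV⁻¹ → ℏ × (1 GeV in J)⁻¹ = 6.586e-25 s.
Convert the energy scale: 20 keV⁻¹ = 2.00e7 GeV⁻¹.
Result: 2.00e7 × 6.586e-25 = 1.317e-17 s.

1.317e-17 s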